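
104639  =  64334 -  - 40305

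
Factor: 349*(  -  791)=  - 7^1 * 113^1*349^1 = -  276059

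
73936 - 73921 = 15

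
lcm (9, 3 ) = 9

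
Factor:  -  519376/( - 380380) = 908/665 = 2^2*5^( - 1)*7^( - 1)*19^( - 1)*227^1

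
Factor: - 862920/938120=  - 3^3*17^1 * 499^( - 1 ) =- 459/499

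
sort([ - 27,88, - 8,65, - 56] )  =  [ - 56, -27, - 8, 65,88 ]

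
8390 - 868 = 7522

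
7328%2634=2060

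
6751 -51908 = -45157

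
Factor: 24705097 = 17^1*1453241^1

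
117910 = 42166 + 75744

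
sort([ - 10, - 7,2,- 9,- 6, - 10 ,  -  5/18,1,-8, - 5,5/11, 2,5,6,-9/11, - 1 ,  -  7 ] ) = [- 10, - 10,-9, - 8,-7, -7,  -  6,  -  5,  -  1,  -  9/11 , - 5/18,5/11, 1,2, 2,  5,6 ] 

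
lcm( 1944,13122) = 52488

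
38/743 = 38/743 =0.05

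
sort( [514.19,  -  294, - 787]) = [-787, - 294, 514.19]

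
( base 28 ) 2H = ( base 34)25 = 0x49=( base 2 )1001001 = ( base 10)73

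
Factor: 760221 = 3^2*7^1*11^1*1097^1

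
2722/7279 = 2722/7279 = 0.37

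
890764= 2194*406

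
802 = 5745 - 4943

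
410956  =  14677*28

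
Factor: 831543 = 3^1*73^1*3797^1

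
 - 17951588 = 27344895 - 45296483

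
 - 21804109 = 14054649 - 35858758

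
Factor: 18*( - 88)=  -  1584= - 2^4*3^2*11^1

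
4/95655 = 4/95655 = 0.00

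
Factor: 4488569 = 4488569^1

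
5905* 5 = 29525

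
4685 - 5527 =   -  842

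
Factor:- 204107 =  - 204107^1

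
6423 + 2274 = 8697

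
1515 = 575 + 940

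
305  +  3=308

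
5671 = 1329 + 4342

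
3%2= 1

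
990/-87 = -12+18/29 = - 11.38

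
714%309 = 96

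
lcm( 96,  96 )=96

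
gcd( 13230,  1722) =42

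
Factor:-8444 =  - 2^2*2111^1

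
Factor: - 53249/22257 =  - 3^( - 2)*7^1 * 2473^ (-1 )*7607^1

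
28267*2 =56534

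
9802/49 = 9802/49=200.04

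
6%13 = 6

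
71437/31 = 2304 + 13/31 = 2304.42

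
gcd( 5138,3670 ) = 734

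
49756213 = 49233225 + 522988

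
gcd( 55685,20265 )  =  35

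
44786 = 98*457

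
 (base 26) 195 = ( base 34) qv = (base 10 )915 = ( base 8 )1623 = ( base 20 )25F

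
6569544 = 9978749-3409205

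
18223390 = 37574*485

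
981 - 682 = 299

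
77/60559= 77/60559 = 0.00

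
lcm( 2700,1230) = 110700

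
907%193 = 135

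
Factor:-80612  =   - 2^2*7^1*2879^1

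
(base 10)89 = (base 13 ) 6B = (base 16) 59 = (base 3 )10022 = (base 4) 1121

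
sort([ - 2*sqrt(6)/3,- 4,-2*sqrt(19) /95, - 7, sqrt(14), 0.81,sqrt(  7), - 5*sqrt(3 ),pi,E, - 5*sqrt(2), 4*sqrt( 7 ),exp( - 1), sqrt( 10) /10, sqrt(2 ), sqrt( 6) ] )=[ - 5*sqrt(3), - 5*sqrt ( 2), - 7,-4, - 2 * sqrt(6) /3, - 2* sqrt( 19 ) /95,sqrt(10) /10,  exp(-1 ), 0.81,  sqrt(2), sqrt( 6),  sqrt( 7 ),E, pi, sqrt(14) , 4*sqrt(7)]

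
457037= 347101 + 109936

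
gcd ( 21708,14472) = 7236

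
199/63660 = 199/63660=0.00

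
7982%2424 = 710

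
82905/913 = 90 + 735/913 = 90.81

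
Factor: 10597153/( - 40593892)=- 2^( - 2 )*7^1*17^( - 1)*43^(-1)*97^1*13883^ ( -1 )*15607^1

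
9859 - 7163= 2696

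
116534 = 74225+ 42309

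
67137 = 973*69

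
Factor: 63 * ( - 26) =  - 1638 = -2^1*3^2 * 7^1*13^1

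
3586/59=60 + 46/59=60.78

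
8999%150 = 149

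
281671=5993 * 47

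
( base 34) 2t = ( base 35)2r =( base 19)52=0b1100001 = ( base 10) 97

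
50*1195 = 59750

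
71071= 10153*7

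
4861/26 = 4861/26 = 186.96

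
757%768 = 757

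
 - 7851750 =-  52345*150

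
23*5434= 124982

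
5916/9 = 1972/3 = 657.33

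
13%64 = 13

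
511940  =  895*572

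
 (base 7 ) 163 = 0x5E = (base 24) 3M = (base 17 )59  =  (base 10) 94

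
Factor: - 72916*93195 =-2^2 * 3^2*5^1*19^1*109^1*18229^1 = -6795406620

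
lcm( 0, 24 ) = 0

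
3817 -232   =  3585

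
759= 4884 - 4125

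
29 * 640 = 18560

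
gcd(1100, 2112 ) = 44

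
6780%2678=1424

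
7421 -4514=2907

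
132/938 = 66/469 = 0.14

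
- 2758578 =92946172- 95704750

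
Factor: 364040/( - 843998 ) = -2^2*5^1*19^1*881^(-1 ) = - 380/881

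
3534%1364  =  806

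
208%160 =48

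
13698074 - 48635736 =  - 34937662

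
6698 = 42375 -35677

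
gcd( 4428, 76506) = 246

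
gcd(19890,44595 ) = 45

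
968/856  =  1 +14/107=1.13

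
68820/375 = 4588/25 = 183.52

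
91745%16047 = 11510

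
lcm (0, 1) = 0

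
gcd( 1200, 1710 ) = 30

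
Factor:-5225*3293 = -17205925= -5^2*11^1*19^1*37^1*89^1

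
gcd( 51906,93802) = 2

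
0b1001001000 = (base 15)28e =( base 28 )ko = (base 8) 1110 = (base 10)584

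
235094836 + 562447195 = 797542031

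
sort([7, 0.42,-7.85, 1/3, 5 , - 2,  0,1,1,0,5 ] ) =[ - 7.85, - 2, 0,0, 1/3,0.42,1, 1,5,5  ,  7] 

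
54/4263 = 18/1421 = 0.01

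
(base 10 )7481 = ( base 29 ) 8PS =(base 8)16471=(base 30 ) 89b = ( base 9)11232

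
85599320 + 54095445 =139694765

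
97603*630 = 61489890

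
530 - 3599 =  - 3069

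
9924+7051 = 16975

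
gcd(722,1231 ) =1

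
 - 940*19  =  -17860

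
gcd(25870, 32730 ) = 10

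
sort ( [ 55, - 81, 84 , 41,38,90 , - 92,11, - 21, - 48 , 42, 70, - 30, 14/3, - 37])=[ - 92, - 81, - 48, - 37, - 30, -21,14/3, 11, 38, 41,42,55,  70, 84,90 ]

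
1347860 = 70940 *19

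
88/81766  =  44/40883=0.00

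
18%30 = 18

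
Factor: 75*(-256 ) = - 2^8*3^1*5^2=- 19200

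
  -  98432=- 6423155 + 6324723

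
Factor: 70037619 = 3^1 * 23345873^1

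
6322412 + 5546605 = 11869017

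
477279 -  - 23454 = 500733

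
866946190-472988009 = 393958181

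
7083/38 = 186 + 15/38 = 186.39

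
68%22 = 2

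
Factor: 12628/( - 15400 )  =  -41/50= - 2^( - 1 )*5^( - 2) * 41^1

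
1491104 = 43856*34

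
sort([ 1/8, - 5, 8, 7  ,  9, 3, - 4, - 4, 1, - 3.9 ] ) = [ - 5, - 4, - 4, - 3.9, 1/8, 1, 3,7,8, 9 ]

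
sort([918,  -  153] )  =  [ - 153,  918]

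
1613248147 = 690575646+922672501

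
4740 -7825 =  -3085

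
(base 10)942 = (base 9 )1256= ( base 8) 1656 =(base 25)1ch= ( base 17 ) 347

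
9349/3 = 3116+1/3 = 3116.33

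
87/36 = 29/12 = 2.42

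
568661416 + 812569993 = 1381231409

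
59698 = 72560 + - 12862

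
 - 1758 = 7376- 9134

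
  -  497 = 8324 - 8821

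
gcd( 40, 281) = 1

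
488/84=5 + 17/21 = 5.81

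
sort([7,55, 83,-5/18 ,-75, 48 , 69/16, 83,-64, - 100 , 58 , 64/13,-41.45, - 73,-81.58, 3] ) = [ - 100, - 81.58, - 75, - 73, - 64, - 41.45, - 5/18, 3, 69/16, 64/13,7, 48,55, 58, 83, 83]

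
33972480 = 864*39320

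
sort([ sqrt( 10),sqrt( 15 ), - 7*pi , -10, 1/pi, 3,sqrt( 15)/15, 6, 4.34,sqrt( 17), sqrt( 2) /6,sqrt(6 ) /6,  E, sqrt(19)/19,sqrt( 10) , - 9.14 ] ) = [ - 7*pi,-10, - 9.14, sqrt (19)/19, sqrt( 2)/6,sqrt( 15)/15,  1/pi, sqrt(6 )/6, E , 3, sqrt( 10), sqrt( 10), sqrt( 15),sqrt( 17),4.34,6 ]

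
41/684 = 41/684 = 0.06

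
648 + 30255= 30903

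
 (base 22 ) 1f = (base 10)37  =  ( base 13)2B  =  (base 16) 25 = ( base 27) 1A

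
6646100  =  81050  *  82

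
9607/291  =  9607/291 = 33.01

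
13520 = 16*845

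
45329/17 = 45329/17 = 2666.41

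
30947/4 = 30947/4 = 7736.75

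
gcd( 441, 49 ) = 49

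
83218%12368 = 9010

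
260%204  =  56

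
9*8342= 75078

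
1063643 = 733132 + 330511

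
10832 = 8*1354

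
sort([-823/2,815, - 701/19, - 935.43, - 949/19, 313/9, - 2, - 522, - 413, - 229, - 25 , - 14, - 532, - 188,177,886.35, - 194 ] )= [ - 935.43, - 532, - 522, - 413, - 823/2, - 229,  -  194, - 188, - 949/19, - 701/19, - 25, - 14, - 2, 313/9,177, 815,886.35] 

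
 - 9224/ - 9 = 1024 + 8/9=1024.89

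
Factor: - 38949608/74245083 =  - 2^3*3^ (- 1 )*11^(  -  1)*179^( - 1 )*601^1*8101^1*12569^(  -  1 ) 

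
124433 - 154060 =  - 29627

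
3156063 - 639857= 2516206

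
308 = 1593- 1285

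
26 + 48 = 74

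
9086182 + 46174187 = 55260369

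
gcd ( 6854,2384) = 298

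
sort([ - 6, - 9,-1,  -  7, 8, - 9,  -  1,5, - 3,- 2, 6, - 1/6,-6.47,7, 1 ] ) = [ - 9,  -  9,-7, - 6.47, -6, - 3,- 2,  -  1, -1, - 1/6, 1, 5,6,7,8 ]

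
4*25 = 100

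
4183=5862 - 1679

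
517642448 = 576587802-58945354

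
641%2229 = 641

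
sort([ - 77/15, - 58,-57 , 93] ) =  [ - 58, - 57, - 77/15, 93]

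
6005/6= 6005/6 = 1000.83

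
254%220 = 34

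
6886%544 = 358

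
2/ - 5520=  - 1 + 2759/2760  =  - 0.00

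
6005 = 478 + 5527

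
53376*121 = 6458496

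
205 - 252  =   - 47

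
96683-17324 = 79359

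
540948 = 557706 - 16758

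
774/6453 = 86/717 = 0.12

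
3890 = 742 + 3148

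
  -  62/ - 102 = 31/51 = 0.61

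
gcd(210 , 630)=210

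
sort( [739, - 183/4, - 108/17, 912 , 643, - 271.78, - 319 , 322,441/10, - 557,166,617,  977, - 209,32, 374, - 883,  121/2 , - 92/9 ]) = [ - 883, - 557,-319, - 271.78, - 209, - 183/4, - 92/9,-108/17,32 , 441/10,121/2,166,322,374, 617,643,739,  912,977]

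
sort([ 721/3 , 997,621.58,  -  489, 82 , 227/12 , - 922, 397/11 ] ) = [-922, - 489,227/12,  397/11, 82,721/3,  621.58,997 ] 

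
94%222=94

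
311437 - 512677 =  -201240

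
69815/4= 17453 + 3/4=17453.75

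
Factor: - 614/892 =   -  307/446=- 2^( - 1)*223^ ( - 1 ) * 307^1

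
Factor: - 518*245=  -  126910 = - 2^1*5^1 *7^3*37^1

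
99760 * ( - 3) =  - 299280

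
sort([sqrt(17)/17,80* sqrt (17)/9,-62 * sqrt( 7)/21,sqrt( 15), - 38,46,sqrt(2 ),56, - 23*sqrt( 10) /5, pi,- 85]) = [-85,  -  38,  -  23* sqrt (10) /5,-62*sqrt (7)/21,sqrt(17)/17,sqrt( 2), pi, sqrt( 15),80*sqrt (17)/9,46, 56]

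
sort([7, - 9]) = [ - 9, 7 ] 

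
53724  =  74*726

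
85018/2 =42509=42509.00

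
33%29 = 4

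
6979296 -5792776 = 1186520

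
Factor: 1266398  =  2^1*7^1*17^2*313^1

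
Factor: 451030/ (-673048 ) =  - 2^( - 2 )*5^1*23^1*37^1*53^1*84131^(-1 )  =  -  225515/336524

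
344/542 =172/271 = 0.63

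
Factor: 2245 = 5^1*449^1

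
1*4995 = 4995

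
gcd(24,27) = 3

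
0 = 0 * 829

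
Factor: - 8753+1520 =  - 3^1 * 2411^1 = - 7233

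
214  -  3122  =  - 2908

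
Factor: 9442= 2^1*4721^1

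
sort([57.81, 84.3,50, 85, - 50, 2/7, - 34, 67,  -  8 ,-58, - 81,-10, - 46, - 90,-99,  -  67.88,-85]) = [ - 99, - 90, - 85, - 81,-67.88, - 58, - 50, - 46, - 34 , - 10,- 8,2/7, 50, 57.81, 67, 84.3,85]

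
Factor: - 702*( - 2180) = 2^3*3^3  *5^1*13^1*109^1  =  1530360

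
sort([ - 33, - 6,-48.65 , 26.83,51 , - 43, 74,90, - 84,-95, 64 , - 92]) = [ - 95 , - 92, - 84, - 48.65, - 43 , - 33, - 6, 26.83,51 , 64, 74,90 ]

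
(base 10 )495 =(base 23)LC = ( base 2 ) 111101111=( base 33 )F0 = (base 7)1305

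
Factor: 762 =2^1 * 3^1* 127^1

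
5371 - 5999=- 628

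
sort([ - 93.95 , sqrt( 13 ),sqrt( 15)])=[ - 93.95 , sqrt(13 ), sqrt(15 ) ]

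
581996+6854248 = 7436244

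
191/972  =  191/972 = 0.20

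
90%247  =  90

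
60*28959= 1737540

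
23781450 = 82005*290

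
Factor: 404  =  2^2*101^1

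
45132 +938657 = 983789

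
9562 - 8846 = 716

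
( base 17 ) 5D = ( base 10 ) 98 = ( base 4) 1202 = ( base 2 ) 1100010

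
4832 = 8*604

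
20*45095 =901900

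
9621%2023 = 1529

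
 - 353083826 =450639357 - 803723183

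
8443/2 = 4221 + 1/2  =  4221.50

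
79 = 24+55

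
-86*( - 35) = 3010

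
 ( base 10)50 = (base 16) 32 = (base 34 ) 1g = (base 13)3B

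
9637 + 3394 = 13031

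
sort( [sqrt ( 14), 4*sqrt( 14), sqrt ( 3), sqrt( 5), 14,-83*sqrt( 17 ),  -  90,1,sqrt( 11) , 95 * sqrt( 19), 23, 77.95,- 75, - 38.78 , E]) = [-83*sqrt (17), - 90,-75, - 38.78 , 1, sqrt( 3 ), sqrt(5 ),E,sqrt(11), sqrt ( 14 ), 14, 4 * sqrt( 14),23, 77.95, 95 * sqrt(19)]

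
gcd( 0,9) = 9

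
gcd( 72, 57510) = 18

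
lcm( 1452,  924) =10164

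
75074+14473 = 89547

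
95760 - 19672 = 76088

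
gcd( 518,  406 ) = 14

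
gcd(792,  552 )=24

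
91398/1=91398 = 91398.00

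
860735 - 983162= - 122427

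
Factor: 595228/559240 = 2^( - 1)*5^( - 1) * 11^( - 1) *31^( - 1)* 41^( - 1) * 67^1*2221^1 = 148807/139810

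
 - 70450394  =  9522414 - 79972808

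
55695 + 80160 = 135855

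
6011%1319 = 735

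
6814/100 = 68+7/50 = 68.14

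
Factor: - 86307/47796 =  - 28769/15932 =-2^(-2 )*7^( - 1 ) * 13^1*569^(- 1)*2213^1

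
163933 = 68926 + 95007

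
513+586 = 1099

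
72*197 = 14184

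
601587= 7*85941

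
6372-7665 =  - 1293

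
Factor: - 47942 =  - 2^1*23971^1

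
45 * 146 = 6570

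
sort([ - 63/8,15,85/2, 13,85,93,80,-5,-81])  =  [-81, - 63/8,-5,  13,15,85/2, 80,85,93]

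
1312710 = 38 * 34545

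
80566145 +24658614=105224759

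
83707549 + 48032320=131739869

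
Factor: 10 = 2^1*5^1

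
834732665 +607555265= 1442287930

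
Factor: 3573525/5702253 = 5^2*29^1*31^1*53^1*173^( - 1)*10987^(-1)=1191175/1900751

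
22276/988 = 5569/247 = 22.55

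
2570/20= 128 + 1/2=128.50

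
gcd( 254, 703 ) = 1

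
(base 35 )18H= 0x5F2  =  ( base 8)2762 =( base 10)1522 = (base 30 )1km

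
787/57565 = 787/57565  =  0.01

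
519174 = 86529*6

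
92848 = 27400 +65448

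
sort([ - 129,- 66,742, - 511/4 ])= [-129, - 511/4,-66,742 ] 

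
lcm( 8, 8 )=8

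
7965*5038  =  40127670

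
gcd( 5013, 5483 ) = 1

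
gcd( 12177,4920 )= 123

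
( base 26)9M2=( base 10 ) 6658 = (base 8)15002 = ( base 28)8DM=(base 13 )3052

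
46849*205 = 9604045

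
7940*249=1977060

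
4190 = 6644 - 2454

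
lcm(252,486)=6804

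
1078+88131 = 89209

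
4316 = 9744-5428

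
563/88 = 6+35/88 = 6.40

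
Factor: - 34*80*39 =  - 2^5*3^1*5^1*13^1*17^1 = - 106080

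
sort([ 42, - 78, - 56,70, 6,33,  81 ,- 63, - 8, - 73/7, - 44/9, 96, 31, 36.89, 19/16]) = [ - 78,-63, -56, - 73/7, - 8, - 44/9, 19/16, 6, 31,33, 36.89, 42,70,81,96 ] 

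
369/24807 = 123/8269  =  0.01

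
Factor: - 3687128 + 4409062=721934  =  2^1*83^1*4349^1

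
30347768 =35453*856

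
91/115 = 91/115= 0.79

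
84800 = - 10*(-8480)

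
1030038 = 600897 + 429141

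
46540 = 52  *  895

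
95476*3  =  286428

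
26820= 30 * 894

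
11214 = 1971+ 9243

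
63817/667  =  95 + 452/667 = 95.68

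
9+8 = 17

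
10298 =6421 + 3877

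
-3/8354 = -3/8354 = - 0.00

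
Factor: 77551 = 77551^1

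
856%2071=856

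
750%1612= 750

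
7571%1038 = 305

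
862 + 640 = 1502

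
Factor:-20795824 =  - 2^4*7^1*185677^1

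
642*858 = 550836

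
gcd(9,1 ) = 1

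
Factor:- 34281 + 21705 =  - 12576= - 2^5*3^1 * 131^1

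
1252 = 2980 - 1728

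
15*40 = 600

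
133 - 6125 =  - 5992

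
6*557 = 3342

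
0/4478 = 0 = 0.00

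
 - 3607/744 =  - 3607/744  =  -4.85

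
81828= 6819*12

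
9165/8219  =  1 + 946/8219 = 1.12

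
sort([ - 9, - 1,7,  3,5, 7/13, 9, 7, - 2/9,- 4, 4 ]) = [  -  9, - 4, - 1, - 2/9,7/13,3,4, 5, 7,7,9]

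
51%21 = 9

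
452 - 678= - 226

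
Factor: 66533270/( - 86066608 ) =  - 2^( - 3)*5^1*61^(-1)*97^1*113^1*163^( - 1)*541^( - 1)*607^1 = - 33266635/43033304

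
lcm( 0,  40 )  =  0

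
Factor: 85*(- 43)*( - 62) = 226610 = 2^1*5^1 * 17^1*31^1*43^1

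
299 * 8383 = 2506517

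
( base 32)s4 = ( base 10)900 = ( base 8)1604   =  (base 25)1B0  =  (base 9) 1210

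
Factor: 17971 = 17971^1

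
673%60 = 13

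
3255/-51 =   -  64+3/17 = -63.82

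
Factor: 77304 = 2^3*3^1*3221^1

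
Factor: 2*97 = 194  =  2^1*97^1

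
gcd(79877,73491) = 1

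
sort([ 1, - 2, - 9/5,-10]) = [  -  10,  -  2,- 9/5 , 1 ]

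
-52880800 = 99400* ( - 532)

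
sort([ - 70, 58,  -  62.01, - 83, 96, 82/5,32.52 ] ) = [ - 83,  -  70, - 62.01,82/5, 32.52, 58, 96 ] 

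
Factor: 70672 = 2^4*7^1*631^1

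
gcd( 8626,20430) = 454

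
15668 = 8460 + 7208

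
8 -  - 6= 14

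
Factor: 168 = 2^3*3^1*7^1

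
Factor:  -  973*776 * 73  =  - 55118504 = - 2^3*7^1 * 73^1*97^1 *139^1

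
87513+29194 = 116707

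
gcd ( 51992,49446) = 134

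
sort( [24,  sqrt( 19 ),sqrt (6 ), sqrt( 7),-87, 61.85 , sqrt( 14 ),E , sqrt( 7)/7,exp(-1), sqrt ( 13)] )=[- 87,exp( - 1),sqrt( 7)/7,sqrt( 6 ),sqrt( 7), E,sqrt( 13),sqrt( 14), sqrt( 19 ), 24,61.85 ]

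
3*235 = 705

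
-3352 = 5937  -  9289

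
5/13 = 5/13 = 0.38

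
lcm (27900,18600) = 55800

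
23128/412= 56 + 14/103 = 56.14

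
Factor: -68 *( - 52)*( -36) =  - 127296= -2^6*3^2 * 13^1*17^1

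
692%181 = 149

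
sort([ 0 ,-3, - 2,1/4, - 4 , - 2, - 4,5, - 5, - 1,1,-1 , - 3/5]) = [ - 5,  -  4,  -  4, - 3,-2,  -  2,  -  1, - 1, - 3/5,0,1/4,1,5]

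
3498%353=321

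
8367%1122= 513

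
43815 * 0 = 0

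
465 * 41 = 19065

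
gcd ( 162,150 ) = 6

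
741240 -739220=2020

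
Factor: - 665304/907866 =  - 2^2*3^(- 1)*19^1* 31^( - 1 )*1459^1*1627^(  -  1) =-110884/151311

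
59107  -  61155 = -2048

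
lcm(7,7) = 7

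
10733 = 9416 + 1317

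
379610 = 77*4930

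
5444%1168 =772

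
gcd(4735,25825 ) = 5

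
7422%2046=1284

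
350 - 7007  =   - 6657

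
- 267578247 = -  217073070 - 50505177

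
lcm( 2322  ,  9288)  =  9288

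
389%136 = 117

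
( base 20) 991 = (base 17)D17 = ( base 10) 3781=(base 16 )ec5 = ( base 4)323011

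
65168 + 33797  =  98965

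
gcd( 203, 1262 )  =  1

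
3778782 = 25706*147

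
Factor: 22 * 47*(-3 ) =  - 3102 = - 2^1*3^1*11^1*47^1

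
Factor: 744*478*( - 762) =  - 2^5*3^2*31^1*127^1*239^1 = - 270991584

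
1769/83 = 1769/83 = 21.31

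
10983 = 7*1569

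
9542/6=1590 + 1/3 = 1590.33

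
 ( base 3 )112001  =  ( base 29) D2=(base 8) 573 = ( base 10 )379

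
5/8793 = 5/8793=0.00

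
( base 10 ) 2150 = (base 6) 13542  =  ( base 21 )4I8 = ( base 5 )32100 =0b100001100110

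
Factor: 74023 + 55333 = 2^2*73^1*443^1  =  129356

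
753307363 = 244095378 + 509211985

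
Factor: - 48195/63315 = -51/67 =- 3^1*17^1*67^( - 1)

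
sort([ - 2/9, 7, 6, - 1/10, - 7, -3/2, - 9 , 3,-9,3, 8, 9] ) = [ - 9,  -  9 , - 7, - 3/2, - 2/9, - 1/10, 3,3, 6, 7, 8, 9]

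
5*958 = 4790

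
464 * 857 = 397648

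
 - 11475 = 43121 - 54596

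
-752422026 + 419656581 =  - 332765445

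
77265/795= 97 + 10/53 = 97.19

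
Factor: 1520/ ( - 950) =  - 2^3*5^(  -  1) = -  8/5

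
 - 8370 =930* (-9) 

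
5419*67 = 363073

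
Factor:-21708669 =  - 3^1*7236223^1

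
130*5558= 722540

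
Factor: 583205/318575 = 116641/63715 = 5^( - 1)*7^1 * 19^1 * 877^1 *12743^ (-1)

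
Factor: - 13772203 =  - 1223^1*11261^1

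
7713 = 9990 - 2277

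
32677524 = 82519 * 396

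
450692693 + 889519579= 1340212272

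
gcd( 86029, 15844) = 1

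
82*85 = 6970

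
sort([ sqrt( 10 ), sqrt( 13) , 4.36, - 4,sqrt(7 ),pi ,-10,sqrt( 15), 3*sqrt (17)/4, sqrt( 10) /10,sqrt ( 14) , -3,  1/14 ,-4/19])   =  [ - 10,-4,  -  3,-4/19,1/14,sqrt(10 )/10 , sqrt( 7 ), 3*sqrt( 17)/4 , pi,  sqrt( 10),sqrt( 13 ) , sqrt(14), sqrt (15 ),4.36]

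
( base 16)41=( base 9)72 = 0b1000001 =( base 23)2j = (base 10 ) 65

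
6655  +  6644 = 13299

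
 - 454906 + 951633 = 496727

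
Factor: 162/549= 2^1*3^2 * 61^( - 1 ) = 18/61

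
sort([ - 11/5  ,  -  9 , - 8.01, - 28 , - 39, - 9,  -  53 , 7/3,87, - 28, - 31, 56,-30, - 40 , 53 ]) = [ - 53, - 40, - 39 ,-31,  -  30, - 28, - 28 , - 9 , - 9, - 8.01, - 11/5,7/3, 53,56 , 87] 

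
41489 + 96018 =137507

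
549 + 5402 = 5951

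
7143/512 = 7143/512 =13.95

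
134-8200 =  - 8066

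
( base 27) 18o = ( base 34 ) SH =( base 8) 1711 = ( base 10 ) 969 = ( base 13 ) 597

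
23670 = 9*2630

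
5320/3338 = 1 + 991/1669= 1.59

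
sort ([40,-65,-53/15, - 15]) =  [ - 65, - 15, - 53/15, 40]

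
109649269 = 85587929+24061340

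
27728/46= 13864/23 = 602.78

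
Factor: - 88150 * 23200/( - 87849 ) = 47560000/2043= 2^6*3^( - 2) * 5^4*29^1 * 41^1 * 227^( - 1 )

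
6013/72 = 6013/72 = 83.51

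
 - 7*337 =-2359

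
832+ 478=1310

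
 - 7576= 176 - 7752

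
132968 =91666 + 41302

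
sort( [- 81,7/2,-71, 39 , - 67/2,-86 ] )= [  -  86,-81 ,  -  71, - 67/2,7/2,39]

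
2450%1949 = 501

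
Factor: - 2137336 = - 2^3*267167^1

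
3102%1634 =1468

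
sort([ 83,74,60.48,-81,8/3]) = [ - 81,8/3,60.48,74,83]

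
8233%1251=727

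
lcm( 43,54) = 2322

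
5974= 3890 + 2084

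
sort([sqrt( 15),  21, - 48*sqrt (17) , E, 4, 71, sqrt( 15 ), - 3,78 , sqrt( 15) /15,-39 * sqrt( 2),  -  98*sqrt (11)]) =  [ - 98*sqrt( 11),-48 * sqrt(  17 ), - 39*sqrt(2), -3,sqrt(15)/15,E,sqrt( 15),sqrt(15), 4,21 , 71, 78]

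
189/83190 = 63/27730= 0.00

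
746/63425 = 746/63425 = 0.01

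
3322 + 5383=8705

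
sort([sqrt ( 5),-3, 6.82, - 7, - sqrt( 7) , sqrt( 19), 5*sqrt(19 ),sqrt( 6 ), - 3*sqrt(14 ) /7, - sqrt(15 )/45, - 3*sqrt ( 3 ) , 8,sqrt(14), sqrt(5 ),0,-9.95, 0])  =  [ - 9.95,-7, - 3*sqrt(3) ,  -  3, - sqrt(7 ), - 3*sqrt( 14 ) /7, - sqrt ( 15 ) /45 , 0, 0 , sqrt( 5) , sqrt ( 5),sqrt(6 ), sqrt(14 ),sqrt (19 ),6.82, 8, 5*sqrt( 19 )]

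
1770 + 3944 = 5714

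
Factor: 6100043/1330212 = 2^( - 2) *3^( - 1 )*13^( - 1)*8527^( - 1 )*6100043^1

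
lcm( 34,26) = 442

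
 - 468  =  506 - 974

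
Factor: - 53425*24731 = -1321253675 = - 5^2*7^1*2137^1 * 3533^1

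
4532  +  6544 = 11076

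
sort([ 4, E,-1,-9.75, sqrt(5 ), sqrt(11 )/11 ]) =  [ - 9.75, -1, sqrt(11)/11, sqrt(5 ), E,4 ] 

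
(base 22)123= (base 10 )531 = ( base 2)1000010011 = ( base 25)L6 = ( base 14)29D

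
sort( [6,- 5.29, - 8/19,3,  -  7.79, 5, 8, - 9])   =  [ - 9, - 7.79, - 5.29, - 8/19, 3, 5, 6,8]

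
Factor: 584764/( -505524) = -146191/126381= - 3^( - 1)*103^( - 1)*409^( - 1) * 146191^1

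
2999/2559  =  2999/2559 = 1.17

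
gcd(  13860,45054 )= 18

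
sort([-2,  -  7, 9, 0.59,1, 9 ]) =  [ - 7, - 2,  0.59,1,9,9]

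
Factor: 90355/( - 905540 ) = -2^(-2)*17^1*19^( - 1 )*1063^1*2383^(- 1) = -18071/181108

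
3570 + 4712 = 8282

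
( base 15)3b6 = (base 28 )126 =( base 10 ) 846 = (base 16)34E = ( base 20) 226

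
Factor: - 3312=-2^4 * 3^2 * 23^1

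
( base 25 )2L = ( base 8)107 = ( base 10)71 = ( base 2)1000111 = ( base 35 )21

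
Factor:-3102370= -2^1*5^1* 310237^1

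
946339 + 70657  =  1016996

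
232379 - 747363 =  - 514984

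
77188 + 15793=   92981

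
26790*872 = 23360880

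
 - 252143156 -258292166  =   - 510435322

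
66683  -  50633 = 16050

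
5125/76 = 67  +  33/76 = 67.43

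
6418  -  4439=1979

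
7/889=1/127  =  0.01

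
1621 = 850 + 771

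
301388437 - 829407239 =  - 528018802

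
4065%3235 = 830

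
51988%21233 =9522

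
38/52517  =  38/52517 = 0.00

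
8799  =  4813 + 3986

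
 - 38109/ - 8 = 4763 +5/8 = 4763.62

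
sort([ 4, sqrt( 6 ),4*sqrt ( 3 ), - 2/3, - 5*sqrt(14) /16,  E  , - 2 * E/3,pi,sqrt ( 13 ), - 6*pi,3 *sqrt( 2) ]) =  [- 6*pi, - 2 * E/3, -5*sqrt(14 ) /16, - 2/3,sqrt(  6),E,pi,sqrt(13 ),4,3*sqrt(2 ) , 4*sqrt(3)] 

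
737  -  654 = 83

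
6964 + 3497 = 10461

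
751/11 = 68+3/11 =68.27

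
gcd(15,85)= 5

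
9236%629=430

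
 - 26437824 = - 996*26544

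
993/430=2 + 133/430 = 2.31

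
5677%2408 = 861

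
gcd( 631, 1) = 1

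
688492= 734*938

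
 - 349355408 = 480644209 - 829999617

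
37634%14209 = 9216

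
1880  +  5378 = 7258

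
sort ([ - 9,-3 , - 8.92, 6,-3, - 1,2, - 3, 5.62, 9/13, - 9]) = [ - 9,  -  9,- 8.92, - 3, - 3,-3, - 1, 9/13,2, 5.62 , 6]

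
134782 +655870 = 790652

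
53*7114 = 377042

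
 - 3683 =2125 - 5808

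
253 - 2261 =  - 2008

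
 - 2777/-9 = 308+5/9 = 308.56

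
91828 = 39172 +52656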